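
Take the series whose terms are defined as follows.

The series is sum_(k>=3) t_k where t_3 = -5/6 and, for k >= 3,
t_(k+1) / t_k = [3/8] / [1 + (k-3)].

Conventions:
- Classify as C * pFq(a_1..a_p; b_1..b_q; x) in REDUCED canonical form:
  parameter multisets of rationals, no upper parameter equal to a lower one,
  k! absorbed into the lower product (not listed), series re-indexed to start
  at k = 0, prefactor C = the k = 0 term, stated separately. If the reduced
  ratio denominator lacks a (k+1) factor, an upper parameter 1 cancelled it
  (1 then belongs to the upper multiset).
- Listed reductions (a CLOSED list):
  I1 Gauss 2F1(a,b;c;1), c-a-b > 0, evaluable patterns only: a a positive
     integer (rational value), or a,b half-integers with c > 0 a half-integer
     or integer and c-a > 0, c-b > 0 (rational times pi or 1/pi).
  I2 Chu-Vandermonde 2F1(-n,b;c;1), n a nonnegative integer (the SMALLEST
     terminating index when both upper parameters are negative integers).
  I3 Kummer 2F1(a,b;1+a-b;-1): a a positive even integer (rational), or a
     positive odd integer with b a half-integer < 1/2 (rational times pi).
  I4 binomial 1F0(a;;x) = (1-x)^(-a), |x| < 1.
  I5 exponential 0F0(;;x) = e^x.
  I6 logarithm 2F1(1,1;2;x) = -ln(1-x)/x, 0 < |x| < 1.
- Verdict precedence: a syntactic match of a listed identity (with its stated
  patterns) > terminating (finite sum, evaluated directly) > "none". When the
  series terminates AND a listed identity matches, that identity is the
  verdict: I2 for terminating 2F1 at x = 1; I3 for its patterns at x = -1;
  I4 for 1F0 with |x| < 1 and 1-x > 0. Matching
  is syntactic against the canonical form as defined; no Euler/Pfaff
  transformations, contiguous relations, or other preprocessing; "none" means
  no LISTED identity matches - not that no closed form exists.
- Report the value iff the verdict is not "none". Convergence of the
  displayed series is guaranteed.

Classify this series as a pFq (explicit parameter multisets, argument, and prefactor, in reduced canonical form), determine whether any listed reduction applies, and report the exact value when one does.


The series (x = 3/8) is 0F0: upper {-}, lower {-}, prefactor -5/6. Verdict: this is the I5 exponential reduction (the 0F0 exponential series at x = 3/8). Hence: (-5/6) * e^(3/8).

Key step: with t_0 = -5/6, factor the ratio over Q (C = -5/6, x = 3/8): negated roots = parameters.
Step ratio: r(k) = (3/8) * 1 / [(k+1)] - rational; roots negated = parameters, x = (3/8), C = -5/6.


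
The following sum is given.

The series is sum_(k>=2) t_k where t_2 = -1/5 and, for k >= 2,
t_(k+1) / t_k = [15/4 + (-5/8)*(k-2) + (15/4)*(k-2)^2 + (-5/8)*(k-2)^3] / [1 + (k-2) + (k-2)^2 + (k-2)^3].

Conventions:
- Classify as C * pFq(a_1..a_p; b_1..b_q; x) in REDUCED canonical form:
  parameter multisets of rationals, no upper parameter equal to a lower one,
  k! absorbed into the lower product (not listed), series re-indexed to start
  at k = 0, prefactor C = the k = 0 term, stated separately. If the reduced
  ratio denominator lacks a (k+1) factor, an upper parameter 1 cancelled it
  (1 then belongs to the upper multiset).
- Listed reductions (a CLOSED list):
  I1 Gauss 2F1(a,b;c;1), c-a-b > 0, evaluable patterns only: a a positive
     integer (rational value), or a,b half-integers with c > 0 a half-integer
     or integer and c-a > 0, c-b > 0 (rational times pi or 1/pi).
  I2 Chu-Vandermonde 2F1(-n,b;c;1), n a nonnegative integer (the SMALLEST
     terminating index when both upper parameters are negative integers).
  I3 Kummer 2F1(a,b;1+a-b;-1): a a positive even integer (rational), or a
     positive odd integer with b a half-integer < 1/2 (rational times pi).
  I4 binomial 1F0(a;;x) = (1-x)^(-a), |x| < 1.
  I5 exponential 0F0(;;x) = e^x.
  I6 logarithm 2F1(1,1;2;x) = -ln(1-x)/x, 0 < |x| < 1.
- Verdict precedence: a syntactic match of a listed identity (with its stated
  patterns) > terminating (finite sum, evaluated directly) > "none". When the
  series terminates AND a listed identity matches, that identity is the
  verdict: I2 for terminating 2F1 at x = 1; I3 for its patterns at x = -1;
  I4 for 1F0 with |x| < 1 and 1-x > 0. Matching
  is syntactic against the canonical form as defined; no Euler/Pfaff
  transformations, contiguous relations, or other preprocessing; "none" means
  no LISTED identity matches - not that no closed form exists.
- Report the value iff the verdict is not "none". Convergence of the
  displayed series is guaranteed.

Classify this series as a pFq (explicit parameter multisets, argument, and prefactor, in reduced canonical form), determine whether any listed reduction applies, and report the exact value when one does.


The series (x = -5/8) is 1F0: upper {-6}, lower {-}, prefactor -1/5. Verdict (x = -5/8): the I4 binomial reduction applies (the 1F0 binomial series: exponent 6, x = -5/8). Its exact value is -4826809/1310720.

Structural cue: from the first term -1/5: the expanded ratio factors over Q; prefactor -1/5, roots give parameters.
Term ratio: r(k) = (-5/8) * (k-6) / [(k+1)] - poly over poly, x = (-5/8) from leading terms; C = -1/5 at k = 0.


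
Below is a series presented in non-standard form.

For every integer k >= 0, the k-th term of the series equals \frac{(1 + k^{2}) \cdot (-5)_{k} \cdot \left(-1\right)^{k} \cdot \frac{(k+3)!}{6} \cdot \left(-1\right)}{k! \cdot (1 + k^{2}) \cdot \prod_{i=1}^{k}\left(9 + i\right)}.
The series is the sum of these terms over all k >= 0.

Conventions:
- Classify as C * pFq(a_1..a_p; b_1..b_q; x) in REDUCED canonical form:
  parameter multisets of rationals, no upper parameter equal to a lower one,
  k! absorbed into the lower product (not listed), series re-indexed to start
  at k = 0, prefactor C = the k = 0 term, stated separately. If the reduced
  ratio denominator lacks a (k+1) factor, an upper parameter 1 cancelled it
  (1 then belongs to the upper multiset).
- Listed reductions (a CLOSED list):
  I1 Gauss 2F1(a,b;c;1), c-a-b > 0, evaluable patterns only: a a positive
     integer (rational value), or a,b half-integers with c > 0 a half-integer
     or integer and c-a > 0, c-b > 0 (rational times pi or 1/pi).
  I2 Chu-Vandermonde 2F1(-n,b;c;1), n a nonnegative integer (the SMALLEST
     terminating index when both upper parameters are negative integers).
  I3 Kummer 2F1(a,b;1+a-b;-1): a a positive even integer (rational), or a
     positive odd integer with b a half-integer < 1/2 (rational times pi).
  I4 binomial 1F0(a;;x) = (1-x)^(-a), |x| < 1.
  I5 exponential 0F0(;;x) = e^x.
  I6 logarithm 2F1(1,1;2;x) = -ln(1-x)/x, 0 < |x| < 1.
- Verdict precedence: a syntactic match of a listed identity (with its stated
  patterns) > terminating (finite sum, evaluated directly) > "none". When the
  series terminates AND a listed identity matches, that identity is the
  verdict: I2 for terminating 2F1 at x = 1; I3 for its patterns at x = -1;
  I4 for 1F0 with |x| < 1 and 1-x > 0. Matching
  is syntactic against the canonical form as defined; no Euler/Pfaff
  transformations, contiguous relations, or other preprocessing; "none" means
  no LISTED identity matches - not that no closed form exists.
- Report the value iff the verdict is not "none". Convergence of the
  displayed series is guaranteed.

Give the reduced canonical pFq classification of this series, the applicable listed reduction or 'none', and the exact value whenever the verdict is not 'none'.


x = -1 here; the reduced form reads 2F1, upper {-5, 4}, lower {10}, C = -1. Verdict: this is Kummer's theorem (I3) (x = -1; c = 10 equals 1+a-b for upper {-5, 4}: listed pattern). Sum: -6.

Key step: from the first term -1: the factor k^2 + 1 cancels (top and bottom), leaving C = -1.
Consecutive-term ratio: r(k) = -1 * (k-5) (k+4) / [(k+10) (k+1)] ; factor over Q: parameters, x = -1, and C = -1.


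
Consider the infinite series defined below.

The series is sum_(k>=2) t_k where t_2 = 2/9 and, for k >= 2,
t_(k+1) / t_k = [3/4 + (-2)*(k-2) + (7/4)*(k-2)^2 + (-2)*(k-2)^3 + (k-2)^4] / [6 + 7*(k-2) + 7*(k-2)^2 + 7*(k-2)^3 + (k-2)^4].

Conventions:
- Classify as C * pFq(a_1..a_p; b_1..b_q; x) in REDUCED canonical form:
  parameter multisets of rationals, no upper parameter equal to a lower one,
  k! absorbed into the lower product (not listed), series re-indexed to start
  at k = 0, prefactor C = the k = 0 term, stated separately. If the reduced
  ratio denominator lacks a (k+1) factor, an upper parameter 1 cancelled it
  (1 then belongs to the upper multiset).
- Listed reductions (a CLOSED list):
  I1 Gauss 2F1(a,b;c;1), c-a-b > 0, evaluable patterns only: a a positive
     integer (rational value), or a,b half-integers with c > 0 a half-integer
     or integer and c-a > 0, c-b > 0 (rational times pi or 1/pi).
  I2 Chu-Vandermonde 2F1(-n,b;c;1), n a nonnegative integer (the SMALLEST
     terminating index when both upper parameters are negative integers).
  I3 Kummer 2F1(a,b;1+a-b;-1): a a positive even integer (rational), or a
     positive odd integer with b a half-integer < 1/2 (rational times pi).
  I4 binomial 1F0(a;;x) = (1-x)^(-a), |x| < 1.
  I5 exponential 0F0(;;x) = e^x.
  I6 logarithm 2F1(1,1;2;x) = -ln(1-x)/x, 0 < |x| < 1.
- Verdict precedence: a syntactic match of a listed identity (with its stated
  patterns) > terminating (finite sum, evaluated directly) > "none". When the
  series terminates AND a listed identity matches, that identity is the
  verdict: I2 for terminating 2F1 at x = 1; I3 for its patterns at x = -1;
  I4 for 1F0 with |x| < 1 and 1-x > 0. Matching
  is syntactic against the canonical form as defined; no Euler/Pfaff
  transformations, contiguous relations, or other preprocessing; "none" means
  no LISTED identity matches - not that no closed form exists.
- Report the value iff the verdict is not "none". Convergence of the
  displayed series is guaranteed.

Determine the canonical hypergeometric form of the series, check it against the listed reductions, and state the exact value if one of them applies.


x = 1 here; the reduced form reads 2F1, upper {-3/2, -1/2}, lower {6}, C = 2/9. Verdict at x = 1: Gauss (I1, half-integer pattern) matches (x = 1; upper {-3/2, -1/2} half-integers, c = 6 in the evaluable pattern). Exact value: (2097152/2675673) / pi.

Key observation: x = 1 and factor the ratio over Q (prefactor 2/9): negated roots = parameters.
Term ratio: r(k) = 1 * (k-3/2) (k-1/2) / [(k+6) (k+1)] - poly over poly, x = 1 from leading terms; C = 2/9 at k = 0.


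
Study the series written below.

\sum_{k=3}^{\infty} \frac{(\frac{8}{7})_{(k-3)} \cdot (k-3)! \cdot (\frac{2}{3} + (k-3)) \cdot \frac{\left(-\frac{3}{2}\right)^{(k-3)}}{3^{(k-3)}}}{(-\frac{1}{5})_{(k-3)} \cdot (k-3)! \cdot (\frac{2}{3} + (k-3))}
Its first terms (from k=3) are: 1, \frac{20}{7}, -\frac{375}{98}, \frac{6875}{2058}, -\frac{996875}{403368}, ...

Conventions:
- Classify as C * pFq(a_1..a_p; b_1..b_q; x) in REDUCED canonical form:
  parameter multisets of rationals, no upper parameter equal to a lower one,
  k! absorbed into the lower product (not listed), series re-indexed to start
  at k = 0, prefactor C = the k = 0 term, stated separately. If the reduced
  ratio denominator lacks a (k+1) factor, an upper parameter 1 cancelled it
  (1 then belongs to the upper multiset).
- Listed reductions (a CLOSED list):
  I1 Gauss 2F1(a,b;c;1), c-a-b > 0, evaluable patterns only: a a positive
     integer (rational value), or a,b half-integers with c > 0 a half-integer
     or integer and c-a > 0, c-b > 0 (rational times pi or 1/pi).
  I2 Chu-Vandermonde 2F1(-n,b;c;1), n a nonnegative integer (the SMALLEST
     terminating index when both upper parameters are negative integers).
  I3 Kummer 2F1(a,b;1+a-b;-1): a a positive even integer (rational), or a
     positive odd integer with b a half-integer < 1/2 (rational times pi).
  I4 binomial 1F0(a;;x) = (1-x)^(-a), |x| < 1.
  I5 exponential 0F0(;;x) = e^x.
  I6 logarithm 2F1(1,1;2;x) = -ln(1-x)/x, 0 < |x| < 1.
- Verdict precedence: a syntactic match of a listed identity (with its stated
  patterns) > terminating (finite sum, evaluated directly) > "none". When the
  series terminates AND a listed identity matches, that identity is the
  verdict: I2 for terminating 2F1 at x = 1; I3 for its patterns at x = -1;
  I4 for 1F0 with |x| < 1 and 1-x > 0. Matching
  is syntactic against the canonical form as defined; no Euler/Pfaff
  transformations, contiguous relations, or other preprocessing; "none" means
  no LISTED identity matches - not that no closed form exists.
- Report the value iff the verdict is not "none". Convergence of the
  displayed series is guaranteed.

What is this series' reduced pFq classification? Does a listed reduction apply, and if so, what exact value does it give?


At argument -\frac{1}{2}: a 2F1 with upper {1, \frac{8}{7}}, lower {-\frac{1}{5}}, scaled by C = 1. Verdict: none - at argument -\frac{1}{2} the multisets {1, \frac{8}{7}} ; {-\frac{1}{5}} match no listed identity.

The tell: x = -\frac{1}{2} and striking the common factor k + 2/3 reduces the term (prefactor 1).
Ratio: r(k) = -\frac{1}{2} * (k+1) (k+\frac{8}{7}) / [(k-\frac{1}{5}) (k+1)] - rational in k, leading ratio -\frac{1}{2}; with t_0 = 1, classification follows.


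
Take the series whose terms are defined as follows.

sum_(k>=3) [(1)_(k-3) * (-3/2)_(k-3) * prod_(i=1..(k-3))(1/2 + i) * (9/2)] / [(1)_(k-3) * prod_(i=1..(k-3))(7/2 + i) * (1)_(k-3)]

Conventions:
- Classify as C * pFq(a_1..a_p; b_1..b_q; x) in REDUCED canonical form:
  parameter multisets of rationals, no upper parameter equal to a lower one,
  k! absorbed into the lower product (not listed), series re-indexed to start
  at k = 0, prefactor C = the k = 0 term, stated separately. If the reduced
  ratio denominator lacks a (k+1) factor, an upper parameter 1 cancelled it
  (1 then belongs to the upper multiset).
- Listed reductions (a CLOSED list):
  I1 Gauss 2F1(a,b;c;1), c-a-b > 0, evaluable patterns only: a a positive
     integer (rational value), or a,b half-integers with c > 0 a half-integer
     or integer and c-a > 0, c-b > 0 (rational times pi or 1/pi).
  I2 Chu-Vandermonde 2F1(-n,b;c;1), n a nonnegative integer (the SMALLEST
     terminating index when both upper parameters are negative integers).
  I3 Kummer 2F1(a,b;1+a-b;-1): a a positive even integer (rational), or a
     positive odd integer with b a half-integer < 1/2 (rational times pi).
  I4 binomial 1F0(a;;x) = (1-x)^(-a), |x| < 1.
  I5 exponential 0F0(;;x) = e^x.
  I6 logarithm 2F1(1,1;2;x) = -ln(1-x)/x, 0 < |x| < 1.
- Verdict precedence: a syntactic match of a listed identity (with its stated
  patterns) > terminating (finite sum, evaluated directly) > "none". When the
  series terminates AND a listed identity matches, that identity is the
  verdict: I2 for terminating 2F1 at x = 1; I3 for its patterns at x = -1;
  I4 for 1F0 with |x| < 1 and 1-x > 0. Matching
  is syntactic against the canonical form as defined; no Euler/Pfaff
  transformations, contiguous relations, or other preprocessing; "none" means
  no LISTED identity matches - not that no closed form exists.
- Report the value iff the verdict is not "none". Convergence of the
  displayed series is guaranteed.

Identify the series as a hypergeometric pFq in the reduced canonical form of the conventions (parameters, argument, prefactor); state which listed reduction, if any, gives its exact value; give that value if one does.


x = 1 here; the reduced form reads 2F1, upper {-3/2, 3/2}, lower {9/2}, C = 9/2. Verdict: the half-integer Gauss pattern (I1) applies (x = 1; upper {-3/2, 3/2} half-integers, c = 9/2 in the evaluable pattern). Its exact value is (6615/8192) * pi.

Key observation: t_0 being 9/2, (1)_k (prefactor 9/2) is k! itself.
Adjacent-term ratio: r(k) = 1 * (k-3/2) (k+3/2) / [(k+9/2) (k+1)] ; factor over Q: parameters, x = 1, and C = 9/2.


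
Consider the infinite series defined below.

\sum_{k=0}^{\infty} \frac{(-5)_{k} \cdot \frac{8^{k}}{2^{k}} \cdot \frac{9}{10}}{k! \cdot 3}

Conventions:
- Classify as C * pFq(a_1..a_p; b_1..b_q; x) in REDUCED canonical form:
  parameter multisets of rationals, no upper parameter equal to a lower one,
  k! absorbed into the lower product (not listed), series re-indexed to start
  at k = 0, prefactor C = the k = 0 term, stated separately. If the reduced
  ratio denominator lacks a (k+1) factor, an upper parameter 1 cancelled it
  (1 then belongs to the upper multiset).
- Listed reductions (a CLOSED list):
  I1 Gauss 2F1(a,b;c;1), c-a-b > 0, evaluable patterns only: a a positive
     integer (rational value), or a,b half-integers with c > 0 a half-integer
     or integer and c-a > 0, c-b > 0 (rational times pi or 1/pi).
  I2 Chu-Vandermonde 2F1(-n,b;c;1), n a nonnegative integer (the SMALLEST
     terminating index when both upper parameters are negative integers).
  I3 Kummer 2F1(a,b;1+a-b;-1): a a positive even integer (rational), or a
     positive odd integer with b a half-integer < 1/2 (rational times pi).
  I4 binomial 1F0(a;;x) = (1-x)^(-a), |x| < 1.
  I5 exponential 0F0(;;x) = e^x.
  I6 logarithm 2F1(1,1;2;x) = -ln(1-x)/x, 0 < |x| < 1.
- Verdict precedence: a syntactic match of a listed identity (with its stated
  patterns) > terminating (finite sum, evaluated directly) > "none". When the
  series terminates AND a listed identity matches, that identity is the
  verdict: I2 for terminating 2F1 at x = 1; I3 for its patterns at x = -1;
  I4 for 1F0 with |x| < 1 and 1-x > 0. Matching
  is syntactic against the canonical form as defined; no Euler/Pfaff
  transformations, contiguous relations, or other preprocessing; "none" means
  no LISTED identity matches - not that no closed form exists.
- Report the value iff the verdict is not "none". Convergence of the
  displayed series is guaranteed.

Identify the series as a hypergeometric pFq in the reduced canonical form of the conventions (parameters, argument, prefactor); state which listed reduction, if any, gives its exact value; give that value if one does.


Prefactor \frac{3}{10}, argument 4: 1F0 with upper {-5} over lower {-}. Verdict: terminating. (-5)_k vanishes past k = 5, leaving a 6-term sum, computed directly. Its exact value is -\frac{729}{10}.

Key step: x = 4 and the two k-th powers (prefactor 3/10) combine into one argument.
Ratio: r(k) = 4 * (k-5) / [(k+1)] - rational; roots negated = parameters, x = 4, C = \frac{3}{10}.


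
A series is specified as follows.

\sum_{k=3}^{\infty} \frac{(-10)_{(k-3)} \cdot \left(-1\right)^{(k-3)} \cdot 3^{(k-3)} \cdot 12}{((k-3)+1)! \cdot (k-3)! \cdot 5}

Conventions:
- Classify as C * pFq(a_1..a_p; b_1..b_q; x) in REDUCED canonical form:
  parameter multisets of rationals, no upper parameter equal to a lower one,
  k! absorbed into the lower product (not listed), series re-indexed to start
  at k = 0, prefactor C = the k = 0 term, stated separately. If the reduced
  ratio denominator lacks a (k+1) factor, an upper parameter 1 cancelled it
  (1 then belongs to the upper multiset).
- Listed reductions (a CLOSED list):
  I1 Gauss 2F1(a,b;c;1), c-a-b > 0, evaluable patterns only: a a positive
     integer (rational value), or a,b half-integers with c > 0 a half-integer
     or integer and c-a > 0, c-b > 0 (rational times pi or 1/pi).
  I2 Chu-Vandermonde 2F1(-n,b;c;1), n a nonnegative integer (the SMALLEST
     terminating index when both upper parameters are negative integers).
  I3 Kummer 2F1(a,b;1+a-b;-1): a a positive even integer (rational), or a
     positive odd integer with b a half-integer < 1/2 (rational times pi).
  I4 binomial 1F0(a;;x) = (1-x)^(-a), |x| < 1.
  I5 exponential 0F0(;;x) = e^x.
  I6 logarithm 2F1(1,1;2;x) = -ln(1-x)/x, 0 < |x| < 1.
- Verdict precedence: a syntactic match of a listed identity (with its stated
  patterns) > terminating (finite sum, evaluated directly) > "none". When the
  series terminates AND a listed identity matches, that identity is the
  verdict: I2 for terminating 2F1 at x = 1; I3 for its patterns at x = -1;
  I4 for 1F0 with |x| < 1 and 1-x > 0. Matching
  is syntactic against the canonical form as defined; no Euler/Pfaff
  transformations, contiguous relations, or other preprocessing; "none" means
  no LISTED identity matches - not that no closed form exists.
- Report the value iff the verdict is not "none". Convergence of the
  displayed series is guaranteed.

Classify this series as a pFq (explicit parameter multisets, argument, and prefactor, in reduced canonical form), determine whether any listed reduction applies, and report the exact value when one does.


x = -3 here; the reduced form reads 1F1, upper {-10}, lower {2}, C = \frac{12}{5}. Verdict: terminating - no listed pattern fits, but -10 in the upper list cuts the series at k = 10; direct evaluation. Sum: \frac{714145947}{616000}.

First insight: x = -3 and the denominator's factorial ratio (C = 12/5) is a lower Pochhammer.
Adjacent-term ratio: r(k) = -3 * (k-10) / [(k+2) (k+1)] ; factor over Q: parameters, x = -3, and C = \frac{12}{5}.


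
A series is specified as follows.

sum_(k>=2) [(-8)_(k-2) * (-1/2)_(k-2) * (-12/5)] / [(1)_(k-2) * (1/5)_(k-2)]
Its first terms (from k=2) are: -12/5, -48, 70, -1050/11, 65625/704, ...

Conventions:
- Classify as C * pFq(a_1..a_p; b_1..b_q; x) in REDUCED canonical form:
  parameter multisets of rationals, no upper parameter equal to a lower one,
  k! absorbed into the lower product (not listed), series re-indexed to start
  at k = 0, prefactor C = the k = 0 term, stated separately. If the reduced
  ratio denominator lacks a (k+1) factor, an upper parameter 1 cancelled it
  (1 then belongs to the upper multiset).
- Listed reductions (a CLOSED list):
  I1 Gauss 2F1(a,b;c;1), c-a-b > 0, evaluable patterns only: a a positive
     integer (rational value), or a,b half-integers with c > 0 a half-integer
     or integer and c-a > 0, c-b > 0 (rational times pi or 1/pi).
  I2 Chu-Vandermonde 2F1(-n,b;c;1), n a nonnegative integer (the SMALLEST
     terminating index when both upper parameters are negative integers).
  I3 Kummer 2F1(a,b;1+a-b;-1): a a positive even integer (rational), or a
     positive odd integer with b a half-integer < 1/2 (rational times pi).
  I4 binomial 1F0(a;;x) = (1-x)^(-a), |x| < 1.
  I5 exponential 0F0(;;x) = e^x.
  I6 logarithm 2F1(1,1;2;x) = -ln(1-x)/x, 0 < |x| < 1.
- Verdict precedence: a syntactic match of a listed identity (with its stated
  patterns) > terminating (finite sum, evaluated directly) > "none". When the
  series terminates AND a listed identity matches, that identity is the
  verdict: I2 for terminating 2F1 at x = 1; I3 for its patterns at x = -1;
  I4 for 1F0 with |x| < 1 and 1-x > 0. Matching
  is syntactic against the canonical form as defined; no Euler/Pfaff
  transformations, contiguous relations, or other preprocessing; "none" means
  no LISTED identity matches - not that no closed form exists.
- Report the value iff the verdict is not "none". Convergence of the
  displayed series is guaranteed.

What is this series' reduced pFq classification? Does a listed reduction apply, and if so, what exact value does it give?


This is -12/5 * 2F1(-8, -1/2; 1/5; 1) in reduced canonical form. Verdict (x = 1): Vandermonde's identity (I2) applies (terminating 2F1 at x = 1 with n = 8, b = -1/2, c = 1/5). Exact value: -790307679/33013760.

Key step: from the first term -12/5: (1)_k (prefactor -12/5) is k! itself.
Adjacent-term ratio: r(k) = 1 * (k-8) (k-1/2) / [(k+1/5) (k+1)] - rational; roots negated = parameters, x = 1, C = -12/5.


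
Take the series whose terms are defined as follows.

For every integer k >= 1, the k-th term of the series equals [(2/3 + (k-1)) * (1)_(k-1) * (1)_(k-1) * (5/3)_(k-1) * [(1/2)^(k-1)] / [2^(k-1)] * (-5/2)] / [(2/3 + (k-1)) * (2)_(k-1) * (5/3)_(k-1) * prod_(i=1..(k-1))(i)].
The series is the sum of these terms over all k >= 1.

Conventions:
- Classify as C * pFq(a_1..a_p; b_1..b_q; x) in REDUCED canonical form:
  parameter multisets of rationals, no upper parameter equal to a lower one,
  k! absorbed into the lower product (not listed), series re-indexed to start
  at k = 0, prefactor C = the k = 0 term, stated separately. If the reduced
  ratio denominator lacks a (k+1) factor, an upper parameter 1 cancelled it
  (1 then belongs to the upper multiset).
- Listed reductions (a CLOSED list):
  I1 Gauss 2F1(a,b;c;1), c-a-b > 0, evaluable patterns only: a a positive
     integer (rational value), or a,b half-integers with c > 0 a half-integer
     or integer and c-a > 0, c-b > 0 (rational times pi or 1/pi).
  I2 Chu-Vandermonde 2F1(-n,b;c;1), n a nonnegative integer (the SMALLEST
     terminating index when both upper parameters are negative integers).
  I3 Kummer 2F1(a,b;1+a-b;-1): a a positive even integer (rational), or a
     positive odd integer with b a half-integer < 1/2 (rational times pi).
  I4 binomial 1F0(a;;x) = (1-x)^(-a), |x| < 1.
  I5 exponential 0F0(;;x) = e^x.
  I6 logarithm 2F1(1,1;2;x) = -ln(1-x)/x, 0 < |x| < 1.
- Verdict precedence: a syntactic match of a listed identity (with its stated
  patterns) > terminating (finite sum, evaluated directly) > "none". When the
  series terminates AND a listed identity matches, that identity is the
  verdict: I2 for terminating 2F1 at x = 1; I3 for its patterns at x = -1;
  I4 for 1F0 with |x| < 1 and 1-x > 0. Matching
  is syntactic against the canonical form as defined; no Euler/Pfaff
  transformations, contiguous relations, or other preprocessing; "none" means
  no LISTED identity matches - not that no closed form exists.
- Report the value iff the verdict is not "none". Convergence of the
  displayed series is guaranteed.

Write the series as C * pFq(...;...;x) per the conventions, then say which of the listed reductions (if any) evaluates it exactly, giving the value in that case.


First insight: t_0 being -5/2, the product of the first k integers (C = -5/2, x = 1/4) is k!.
Step ratio: r(k) = (1/4) * (k+1) (k+1) / [(k+2) (k+1)] - rational; roots negated = parameters, x = (1/4), C = -5/2.

At argument 1/4: a 2F1 with upper {1, 1}, lower {2}, scaled by C = -5/2. Verdict: this is the logarithmic series (I6) (the logarithm: parameters (1,1;2), x = 1/4). Its exact value is 10 * ln(3/4).


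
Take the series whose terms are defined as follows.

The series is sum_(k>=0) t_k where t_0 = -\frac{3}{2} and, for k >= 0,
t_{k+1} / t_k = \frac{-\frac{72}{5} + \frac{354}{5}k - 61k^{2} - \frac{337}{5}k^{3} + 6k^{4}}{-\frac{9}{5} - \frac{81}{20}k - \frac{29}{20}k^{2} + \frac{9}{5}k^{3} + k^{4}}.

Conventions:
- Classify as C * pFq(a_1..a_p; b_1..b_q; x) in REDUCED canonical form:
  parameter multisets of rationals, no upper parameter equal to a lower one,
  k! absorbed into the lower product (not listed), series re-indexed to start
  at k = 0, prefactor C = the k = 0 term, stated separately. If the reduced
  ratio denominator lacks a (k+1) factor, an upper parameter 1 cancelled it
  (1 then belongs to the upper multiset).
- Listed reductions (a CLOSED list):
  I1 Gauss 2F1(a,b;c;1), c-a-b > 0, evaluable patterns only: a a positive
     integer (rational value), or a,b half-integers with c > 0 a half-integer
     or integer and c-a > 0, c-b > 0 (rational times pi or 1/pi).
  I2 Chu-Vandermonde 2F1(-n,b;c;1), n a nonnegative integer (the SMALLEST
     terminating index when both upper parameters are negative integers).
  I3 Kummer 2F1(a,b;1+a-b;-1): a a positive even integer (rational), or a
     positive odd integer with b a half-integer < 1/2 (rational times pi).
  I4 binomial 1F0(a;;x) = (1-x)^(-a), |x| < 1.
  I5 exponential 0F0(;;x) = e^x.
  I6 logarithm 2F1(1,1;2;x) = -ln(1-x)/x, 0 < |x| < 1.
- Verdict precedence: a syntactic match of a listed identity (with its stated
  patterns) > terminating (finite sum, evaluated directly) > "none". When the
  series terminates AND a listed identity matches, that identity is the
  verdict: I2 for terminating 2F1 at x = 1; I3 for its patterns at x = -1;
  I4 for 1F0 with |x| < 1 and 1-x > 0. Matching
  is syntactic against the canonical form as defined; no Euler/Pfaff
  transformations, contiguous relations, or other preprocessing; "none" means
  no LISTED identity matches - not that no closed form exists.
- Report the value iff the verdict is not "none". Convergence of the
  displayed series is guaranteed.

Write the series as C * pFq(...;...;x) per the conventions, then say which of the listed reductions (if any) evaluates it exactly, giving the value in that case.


Classification (C = -\frac{3}{2}): 3F2 with upper {-12, -\frac{2}{5}, -\frac{1}{3}}, lower {-\frac{3}{2}, \frac{4}{5}}, argument x = 6. Verdict: terminating - no listed pattern fits, but -12 in the upper list cuts the series at k = 12; direct evaluation. Value: -\frac{28472544648869348747}{513274263138}.

Structural cue: with t_0 = -\frac{3}{2}, cancel k + 3/2 from the displayed ratio first; then C = -3/2.
Ratio: r(k) = 6 * (k-12) (k-\frac{2}{5}) (k-\frac{1}{3}) / [(k-\frac{3}{2}) (k+\frac{4}{5}) (k+1)] - rational; roots negated = parameters, x = 6, C = -\frac{3}{2}.


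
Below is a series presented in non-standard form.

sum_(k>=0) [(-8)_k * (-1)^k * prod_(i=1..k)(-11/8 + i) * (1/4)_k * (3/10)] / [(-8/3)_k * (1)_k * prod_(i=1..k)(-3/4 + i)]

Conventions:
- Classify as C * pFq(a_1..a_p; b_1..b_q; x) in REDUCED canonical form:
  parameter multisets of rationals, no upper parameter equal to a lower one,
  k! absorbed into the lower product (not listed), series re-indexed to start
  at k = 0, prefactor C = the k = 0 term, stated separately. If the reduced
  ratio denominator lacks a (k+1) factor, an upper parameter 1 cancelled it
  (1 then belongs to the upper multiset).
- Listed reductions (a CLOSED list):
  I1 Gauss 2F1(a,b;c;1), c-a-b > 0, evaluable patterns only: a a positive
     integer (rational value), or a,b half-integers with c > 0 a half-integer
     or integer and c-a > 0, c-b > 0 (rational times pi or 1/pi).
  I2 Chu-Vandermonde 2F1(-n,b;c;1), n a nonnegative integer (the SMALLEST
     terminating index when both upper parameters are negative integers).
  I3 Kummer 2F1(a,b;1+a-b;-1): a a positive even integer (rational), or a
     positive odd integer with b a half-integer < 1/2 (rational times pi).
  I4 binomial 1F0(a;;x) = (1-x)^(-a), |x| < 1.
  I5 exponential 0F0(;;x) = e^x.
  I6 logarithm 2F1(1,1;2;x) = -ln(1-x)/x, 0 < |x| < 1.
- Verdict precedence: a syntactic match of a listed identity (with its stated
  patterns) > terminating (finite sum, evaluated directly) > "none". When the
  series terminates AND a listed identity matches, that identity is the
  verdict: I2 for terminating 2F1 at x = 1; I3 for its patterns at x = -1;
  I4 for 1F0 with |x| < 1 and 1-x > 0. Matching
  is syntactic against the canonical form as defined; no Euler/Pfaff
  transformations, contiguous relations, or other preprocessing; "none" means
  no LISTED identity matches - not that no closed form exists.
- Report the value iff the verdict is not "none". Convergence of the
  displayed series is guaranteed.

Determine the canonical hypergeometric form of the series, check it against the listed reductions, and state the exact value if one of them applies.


Key observation: x = (-1) and the parameter 1/4 appears in both the upper and lower lists and cancels.
Consecutive-term ratio: r(k) = (-1) * (k-8) (k-3/8) / [(k-8/3) (k+1)] ; factor over Q: parameters, x = (-1), and C = 3/10.

x = -1 here; the reduced form reads 2F1, upper {-8, -3/8}, lower {-8/3}, C = 3/10. Verdict: terminating - no listed pattern fits, but -8 in the upper list cuts the series at k = 8; direct evaluation. Sum: 3049051104447/21474836480.


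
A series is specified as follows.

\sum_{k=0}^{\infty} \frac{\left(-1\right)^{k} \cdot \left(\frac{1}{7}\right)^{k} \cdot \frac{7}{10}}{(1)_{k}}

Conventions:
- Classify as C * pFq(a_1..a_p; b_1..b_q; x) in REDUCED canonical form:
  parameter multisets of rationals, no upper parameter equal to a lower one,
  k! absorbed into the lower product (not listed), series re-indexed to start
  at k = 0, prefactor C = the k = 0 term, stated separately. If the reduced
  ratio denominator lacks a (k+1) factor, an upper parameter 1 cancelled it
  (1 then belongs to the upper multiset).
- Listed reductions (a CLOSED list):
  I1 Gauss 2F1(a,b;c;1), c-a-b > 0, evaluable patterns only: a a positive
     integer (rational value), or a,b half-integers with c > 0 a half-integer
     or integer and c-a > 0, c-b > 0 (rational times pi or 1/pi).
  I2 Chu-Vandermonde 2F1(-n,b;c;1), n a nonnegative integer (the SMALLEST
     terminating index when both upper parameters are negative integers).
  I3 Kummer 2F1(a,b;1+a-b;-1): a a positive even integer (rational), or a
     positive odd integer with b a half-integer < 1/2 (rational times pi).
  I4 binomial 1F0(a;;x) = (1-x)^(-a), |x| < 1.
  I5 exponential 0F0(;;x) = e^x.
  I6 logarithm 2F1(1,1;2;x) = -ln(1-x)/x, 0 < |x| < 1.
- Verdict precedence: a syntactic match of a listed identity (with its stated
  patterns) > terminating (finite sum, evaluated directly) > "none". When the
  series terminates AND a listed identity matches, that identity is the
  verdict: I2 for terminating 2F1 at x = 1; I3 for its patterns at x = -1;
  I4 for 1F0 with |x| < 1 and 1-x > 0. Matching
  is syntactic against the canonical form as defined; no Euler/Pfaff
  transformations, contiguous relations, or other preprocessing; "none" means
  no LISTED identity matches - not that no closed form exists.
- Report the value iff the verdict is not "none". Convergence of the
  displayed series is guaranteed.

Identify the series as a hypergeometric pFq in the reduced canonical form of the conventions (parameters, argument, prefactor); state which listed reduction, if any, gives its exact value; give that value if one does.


Prefactor \frac{7}{10}, argument -\frac{1}{7}: 0F0 with upper {-} over lower {-}. Verdict: the exponential series (I5) matches (the 0F0 exponential series at x = -\frac{1}{7}). Sum: \frac{7}{10} \cdot e^{-\frac{1}{7}}.

Key observation: x = -\frac{1}{7} and (1)_k (C = 7/10, x = -1/7) is k! itself.
Ratio: r(k) = -\frac{1}{7} * 1 / [(k+1)] - poly over poly, x = -\frac{1}{7} from leading terms; C = \frac{7}{10} at k = 0.


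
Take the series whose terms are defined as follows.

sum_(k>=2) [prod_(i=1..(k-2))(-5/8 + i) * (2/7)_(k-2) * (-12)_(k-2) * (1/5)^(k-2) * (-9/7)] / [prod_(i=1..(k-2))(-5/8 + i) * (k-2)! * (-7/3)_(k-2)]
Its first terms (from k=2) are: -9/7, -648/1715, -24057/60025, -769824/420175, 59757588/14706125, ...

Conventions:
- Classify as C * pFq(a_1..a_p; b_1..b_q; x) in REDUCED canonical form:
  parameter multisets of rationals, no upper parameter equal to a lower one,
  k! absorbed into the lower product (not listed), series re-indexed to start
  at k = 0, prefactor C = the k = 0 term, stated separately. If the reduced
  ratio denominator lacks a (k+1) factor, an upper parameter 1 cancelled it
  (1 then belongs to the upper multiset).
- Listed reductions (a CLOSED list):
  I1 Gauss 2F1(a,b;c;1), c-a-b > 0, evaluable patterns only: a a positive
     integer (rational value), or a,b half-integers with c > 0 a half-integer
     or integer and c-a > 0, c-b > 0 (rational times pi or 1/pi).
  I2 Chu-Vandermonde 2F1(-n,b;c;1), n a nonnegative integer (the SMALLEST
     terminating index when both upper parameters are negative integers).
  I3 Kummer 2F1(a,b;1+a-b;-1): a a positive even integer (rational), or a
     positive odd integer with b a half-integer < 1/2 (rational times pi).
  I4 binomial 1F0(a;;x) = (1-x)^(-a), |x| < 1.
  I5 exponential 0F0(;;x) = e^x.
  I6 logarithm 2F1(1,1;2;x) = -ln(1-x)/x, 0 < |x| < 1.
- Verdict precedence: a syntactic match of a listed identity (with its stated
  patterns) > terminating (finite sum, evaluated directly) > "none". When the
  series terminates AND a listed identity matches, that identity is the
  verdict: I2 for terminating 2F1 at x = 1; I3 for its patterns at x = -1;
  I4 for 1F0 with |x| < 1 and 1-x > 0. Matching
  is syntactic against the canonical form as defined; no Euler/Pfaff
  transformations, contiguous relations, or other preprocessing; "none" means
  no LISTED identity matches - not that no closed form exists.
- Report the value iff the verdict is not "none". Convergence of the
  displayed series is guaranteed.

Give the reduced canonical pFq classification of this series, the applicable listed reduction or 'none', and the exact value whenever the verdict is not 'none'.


Classification (C = -9/7): 2F1 with upper {-12, 2/7}, lower {-7/3}, argument x = 1/5. Verdict: terminating - the sum ends at index 12 because -12 is a negative integer; exact evaluation follows. Exact value: -2325829026389138588412/1159072634263427734375.

First insight: from the first term -9/7: the running product (C = -9/7) telescopes to a rising factorial.
Ratio: r(k) = (1/5) * (k-12) (k+2/7) / [(k-7/3) (k+1)] - poly over poly, x = (1/5) from leading terms; C = -9/7 at k = 0.


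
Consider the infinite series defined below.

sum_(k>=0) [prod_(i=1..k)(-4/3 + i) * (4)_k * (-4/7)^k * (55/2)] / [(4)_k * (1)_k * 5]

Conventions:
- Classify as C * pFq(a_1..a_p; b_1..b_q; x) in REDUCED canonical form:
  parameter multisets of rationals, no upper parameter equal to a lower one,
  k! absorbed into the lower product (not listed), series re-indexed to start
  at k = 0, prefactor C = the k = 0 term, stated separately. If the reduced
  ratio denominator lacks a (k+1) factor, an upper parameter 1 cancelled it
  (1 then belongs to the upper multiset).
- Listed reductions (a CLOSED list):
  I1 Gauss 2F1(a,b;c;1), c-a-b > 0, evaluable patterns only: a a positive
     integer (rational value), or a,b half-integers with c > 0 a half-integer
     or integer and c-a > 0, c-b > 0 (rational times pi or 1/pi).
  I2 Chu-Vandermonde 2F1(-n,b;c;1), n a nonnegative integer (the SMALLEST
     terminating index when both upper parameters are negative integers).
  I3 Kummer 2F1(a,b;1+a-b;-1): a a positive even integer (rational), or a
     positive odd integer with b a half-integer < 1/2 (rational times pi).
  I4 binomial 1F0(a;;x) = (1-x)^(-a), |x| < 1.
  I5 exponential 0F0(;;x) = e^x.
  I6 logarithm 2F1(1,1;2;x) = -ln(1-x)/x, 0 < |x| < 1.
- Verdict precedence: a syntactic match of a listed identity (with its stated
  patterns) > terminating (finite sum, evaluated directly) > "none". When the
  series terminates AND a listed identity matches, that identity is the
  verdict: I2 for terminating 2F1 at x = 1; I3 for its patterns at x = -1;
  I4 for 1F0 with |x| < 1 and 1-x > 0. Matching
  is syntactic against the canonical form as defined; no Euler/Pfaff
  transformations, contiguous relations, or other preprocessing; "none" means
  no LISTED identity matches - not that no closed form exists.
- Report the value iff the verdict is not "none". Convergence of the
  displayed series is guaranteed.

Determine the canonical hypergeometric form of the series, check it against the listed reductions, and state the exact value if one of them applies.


The series (x = -4/7) is 1F0: upper {-1/3}, lower {-}, prefactor 11/2. Verdict at x = -4/7: the binomial series (I4) matches (the 1F0 binomial series: exponent 1/3, x = -4/7). Value: (11/2) * (11/7)^(1/3).

Structural cue: t_0 = 11/2 here, and the parameter 4 appears in both the upper and lower lists and cancels.
Step ratio: r(k) = (-4/7) * (k-1/3) / [(k+1)] ; factor over Q: parameters, x = (-4/7), and C = 11/2.


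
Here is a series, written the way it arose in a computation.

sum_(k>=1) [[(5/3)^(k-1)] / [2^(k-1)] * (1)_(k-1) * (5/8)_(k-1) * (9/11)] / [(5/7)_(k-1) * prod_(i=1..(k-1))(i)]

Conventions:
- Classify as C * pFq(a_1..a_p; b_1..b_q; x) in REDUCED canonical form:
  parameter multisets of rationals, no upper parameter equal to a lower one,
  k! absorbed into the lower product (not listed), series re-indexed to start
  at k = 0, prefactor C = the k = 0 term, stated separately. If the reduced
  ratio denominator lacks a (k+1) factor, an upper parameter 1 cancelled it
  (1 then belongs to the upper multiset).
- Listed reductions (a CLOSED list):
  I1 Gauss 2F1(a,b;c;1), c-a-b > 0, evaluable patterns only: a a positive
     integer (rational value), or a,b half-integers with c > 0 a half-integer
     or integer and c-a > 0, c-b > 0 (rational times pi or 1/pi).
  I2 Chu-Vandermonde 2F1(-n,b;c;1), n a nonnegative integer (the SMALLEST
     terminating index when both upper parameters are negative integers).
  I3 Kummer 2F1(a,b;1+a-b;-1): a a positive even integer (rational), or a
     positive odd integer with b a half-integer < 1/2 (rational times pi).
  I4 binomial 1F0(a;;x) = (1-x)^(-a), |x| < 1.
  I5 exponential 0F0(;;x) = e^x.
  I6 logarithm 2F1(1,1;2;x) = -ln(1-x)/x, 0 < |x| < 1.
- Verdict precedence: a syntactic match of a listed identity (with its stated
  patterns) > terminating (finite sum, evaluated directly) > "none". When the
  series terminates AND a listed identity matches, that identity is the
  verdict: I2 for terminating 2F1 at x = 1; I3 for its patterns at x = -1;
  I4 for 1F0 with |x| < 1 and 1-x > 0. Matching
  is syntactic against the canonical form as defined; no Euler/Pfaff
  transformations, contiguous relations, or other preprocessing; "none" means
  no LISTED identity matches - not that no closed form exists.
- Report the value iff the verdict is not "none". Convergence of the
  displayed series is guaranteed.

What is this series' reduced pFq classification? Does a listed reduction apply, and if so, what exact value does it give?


The series (x = 5/6) is 2F1: upper {5/8, 1}, lower {5/7}, prefactor 9/11. Verdict: none (x = 5/6): each listed identity misses the multisets {5/8, 1} ; {5/7}.

Key step: x = (5/6) and the two k-th powers (C = 9/11, x = 5/6) combine into one argument.
Term ratio: r(k) = (5/6) * (k+5/8) (k+1) / [(k+5/7) (k+1)] ; factor over Q: parameters, x = (5/6), and C = 9/11.
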